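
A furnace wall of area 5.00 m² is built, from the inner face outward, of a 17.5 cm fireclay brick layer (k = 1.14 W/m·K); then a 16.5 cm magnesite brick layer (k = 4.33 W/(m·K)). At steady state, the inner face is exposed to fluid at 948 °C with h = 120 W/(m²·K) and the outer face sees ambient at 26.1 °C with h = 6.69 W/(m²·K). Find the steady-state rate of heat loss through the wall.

Series thermal resistances, inner to outer:
  R_conv,in = 1/(hA) = 1/(120·5.00) = 0.001667 K/W
  R_fireclay brick = L/(kA) = 0.175/(1.14·5.00) = 0.03070 K/W
  R_magnesite brick = L/(kA) = 0.165/(4.33·5.00) = 0.007621 K/W
  R_conv,out = 1/(hA) = 1/(6.69·5.00) = 0.02990 K/W
ΣR = 0.001667 + 0.03070 + 0.007621 + 0.02990 = 0.06989 K/W
Q = ΔT/ΣR = (948 °C − 26.1 °C)/0.06989 = 13200 W

Q = 13200 W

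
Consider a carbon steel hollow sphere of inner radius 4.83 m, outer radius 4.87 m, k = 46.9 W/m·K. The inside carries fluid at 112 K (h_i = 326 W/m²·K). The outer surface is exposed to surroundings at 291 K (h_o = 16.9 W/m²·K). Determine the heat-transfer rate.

Treat each layer as a resistance in series:
  R_conv,in = 1/(4πr²h) = 1/(4π·4.83²·326) = 1.046×10^-5 K/W
  R_carbon steel = (1/4.83 − 1/4.87)/(4πk) = 0.001701/(4π·46.9) = 2.885×10^-6 K/W
  R_conv,out = 1/(4πr²h) = 1/(4π·4.87²·16.9) = 1.985×10^-4 K/W
ΣR = 1.046×10^-5 + 2.885×10^-6 + 1.985×10^-4 = 2.118×10^-4 K/W
Q = ΔT/ΣR = (112 K − 291 K)/2.118×10^-4 = -8.45×10^5 W
(Negative Q ⇒ heat flows inward; heat gain = 8.45×10^5 W.)

Q = 845 kW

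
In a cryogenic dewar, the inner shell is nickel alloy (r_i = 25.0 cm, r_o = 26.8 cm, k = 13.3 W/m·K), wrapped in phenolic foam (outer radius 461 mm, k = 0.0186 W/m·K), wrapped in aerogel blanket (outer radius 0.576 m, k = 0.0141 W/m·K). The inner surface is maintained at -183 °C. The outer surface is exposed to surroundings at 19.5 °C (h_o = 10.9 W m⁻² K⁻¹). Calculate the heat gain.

Series thermal resistances, inner to outer:
  R_nickel alloy = (1/0.250 − 1/0.268)/(4πk) = 0.2687/(4π·13.3) = 0.001607 K/W
  R_phenolic foam = (1/0.268 − 1/0.461)/(4πk) = 1.562/(4π·0.0186) = 6.683 K/W
  R_aerogel blanket = (1/0.461 − 1/0.576)/(4πk) = 0.4331/(4π·0.0141) = 2.444 K/W
  R_conv,out = 1/(4πr²h) = 1/(4π·0.576²·10.9) = 0.02200 K/W
ΣR = 0.001607 + 6.683 + 2.444 + 0.02200 = 9.151 K/W
Q = ΔT/ΣR = (-183 °C − 19.5 °C)/9.151 = -22.1 W
(Negative Q ⇒ heat flows inward; heat gain = 22.1 W.)

Q = 22.1 W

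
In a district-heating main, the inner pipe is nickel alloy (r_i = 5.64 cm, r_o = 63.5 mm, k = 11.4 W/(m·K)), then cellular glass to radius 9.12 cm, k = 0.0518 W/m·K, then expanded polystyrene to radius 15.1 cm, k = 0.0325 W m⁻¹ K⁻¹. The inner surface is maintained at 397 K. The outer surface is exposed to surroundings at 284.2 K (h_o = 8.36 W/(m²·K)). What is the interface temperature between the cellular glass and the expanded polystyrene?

Resistance network (inner→outer):
  R'_nickel alloy = ln(0.0635/0.0564)/(2πk) = 0.1186/(2π·11.4) = 0.001655 m·K/W
  R'_cellular glass = ln(0.0912/0.0635)/(2πk) = 0.3620/(2π·0.0518) = 1.112 m·K/W
  R'_expanded polystyrene = ln(0.151/0.0912)/(2πk) = 0.5042/(2π·0.0325) = 2.469 m·K/W
  R'_conv,out = 1/(2πr h) = 1/(2π·0.151·8.36) = 0.1261 m·K/W
ΣR = 0.001655 + 1.112 + 2.469 + 0.1261 = 3.709 m·K/W
Q' = ΔT/ΣR = (397 K − 284.2 K)/3.709 = 30.41 W/m
From the inner boundary to the cellular glass/expanded polystyrene interface, ΣR_partial = 1.114 m·K/W.
T_interface = T_in − Q'·ΣR_partial = 397 K − (30.41)(1.114) = 363.1 K

T = 363.1 K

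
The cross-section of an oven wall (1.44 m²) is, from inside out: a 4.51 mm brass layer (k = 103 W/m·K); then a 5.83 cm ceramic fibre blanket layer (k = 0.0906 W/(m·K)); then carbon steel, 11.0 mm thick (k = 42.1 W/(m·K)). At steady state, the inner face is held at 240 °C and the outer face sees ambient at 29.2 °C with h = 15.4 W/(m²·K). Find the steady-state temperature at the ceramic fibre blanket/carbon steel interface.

T = 48.6 °C

Treat each layer as a resistance in series:
  R_brass = L/(kA) = 0.00451/(103·1.44) = 3.041×10^-5 K/W
  R_ceramic fibre blanket = L/(kA) = 0.0583/(0.0906·1.44) = 0.4469 K/W
  R_carbon steel = L/(kA) = 0.0110/(42.1·1.44) = 1.814×10^-4 K/W
  R_conv,out = 1/(hA) = 1/(15.4·1.44) = 0.04509 K/W
ΣR = 3.041×10^-5 + 0.4469 + 1.814×10^-4 + 0.04509 = 0.4922 K/W
Q = ΔT/ΣR = (240 °C − 29.2 °C)/0.4922 = 428.3 W
From the inner boundary to the ceramic fibre blanket/carbon steel interface, ΣR_partial = 0.4469 K/W.
T_interface = T_in − Q·ΣR_partial = 240 °C − (428.3)(0.4469) = 48.6 °C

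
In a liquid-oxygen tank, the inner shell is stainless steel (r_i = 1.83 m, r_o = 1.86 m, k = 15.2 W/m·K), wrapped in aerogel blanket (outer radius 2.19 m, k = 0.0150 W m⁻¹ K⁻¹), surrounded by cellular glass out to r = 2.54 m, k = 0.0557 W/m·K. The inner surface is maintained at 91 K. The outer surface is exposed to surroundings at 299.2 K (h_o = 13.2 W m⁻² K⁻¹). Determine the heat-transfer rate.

Q = 400 W

Series thermal resistances, inner to outer:
  R_stainless steel = (1/1.83 − 1/1.86)/(4πk) = 0.008814/(4π·15.2) = 4.614×10^-5 K/W
  R_aerogel blanket = (1/1.86 − 1/2.19)/(4πk) = 0.08101/(4π·0.0150) = 0.4298 K/W
  R_cellular glass = (1/2.19 − 1/2.54)/(4πk) = 0.06292/(4π·0.0557) = 0.08989 K/W
  R_conv,out = 1/(4πr²h) = 1/(4π·2.54²·13.2) = 9.344×10^-4 K/W
ΣR = 4.614×10^-5 + 0.4298 + 0.08989 + 9.344×10^-4 = 0.5207 K/W
Q = ΔT/ΣR = (91 K − 299.2 K)/0.5207 = -400 W
(Negative Q ⇒ heat flows inward; heat gain = 400 W.)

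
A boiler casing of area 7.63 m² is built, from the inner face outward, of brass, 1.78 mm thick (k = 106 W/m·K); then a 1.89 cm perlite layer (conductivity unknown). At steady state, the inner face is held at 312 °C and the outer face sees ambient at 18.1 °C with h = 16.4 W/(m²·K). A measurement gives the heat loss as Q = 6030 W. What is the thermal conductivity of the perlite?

k = 0.0608 W/m·K

ΣR = ΔT/Q = |312 − 18.1|/6030 = 0.04874 K/W
Known resistances:
  R_brass = L/(kA) = 0.00178/(106·7.63) = 2.201×10^-6 K/W
  R_conv,out = 1/(hA) = 1/(16.4·7.63) = 0.007992 K/W
R_perlite = ΣR − ΣR_known = 0.04874 − 0.007994 = 0.04075 K/W
L/(kA) = 0.04075 ⇒ k = 0.0189/(0.04075·7.63) = 0.0608 W/m·K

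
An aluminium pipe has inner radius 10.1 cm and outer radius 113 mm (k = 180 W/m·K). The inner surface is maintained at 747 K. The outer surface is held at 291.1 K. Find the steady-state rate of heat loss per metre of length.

Q' = 4590 kW/m

Q' = 2πk·ΔT/ln(r₂/r₁) = 2π × 180 × 455.9 / ln(0.113/0.101) = 4.59×10^6 W/m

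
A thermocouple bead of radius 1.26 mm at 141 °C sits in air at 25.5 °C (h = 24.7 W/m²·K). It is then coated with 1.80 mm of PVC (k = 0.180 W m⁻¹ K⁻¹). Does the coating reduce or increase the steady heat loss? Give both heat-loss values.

Critical radius for a sphere: r_cr = 2k/h = 0.0146 m = 1.46 cm.
Outer radius after coating: r₂ = 0.00126 + 0.00180 = 0.00306 m.
Since r₁ < r_cr and r₂ ≤ r_cr, the coating moves toward the maximum at r_cr — heat loss rises.
Bare: R = 1/(4πr₁²h) = 2029 K/W; Q = 115.5/2029 = 0.0569 W.
Coated: R = R_cond + R_conv = 550.5 K/W; Q = 115.5/550.5 = 0.210 W.

increases: 0.0569 → 0.210 W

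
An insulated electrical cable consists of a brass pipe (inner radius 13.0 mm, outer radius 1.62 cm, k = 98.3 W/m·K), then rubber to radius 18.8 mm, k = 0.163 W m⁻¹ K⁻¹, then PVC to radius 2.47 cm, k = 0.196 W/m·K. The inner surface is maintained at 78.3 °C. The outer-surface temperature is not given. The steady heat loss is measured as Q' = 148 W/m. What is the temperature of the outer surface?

Sum the resistances:
  R'_brass = ln(0.0162/0.0130)/(2πk) = 0.2201/(2π·98.3) = 3.563×10^-4 m·K/W
  R'_rubber = ln(0.0188/0.0162)/(2πk) = 0.1488/(2π·0.163) = 0.1453 m·K/W
  R'_PVC = ln(0.0247/0.0188)/(2πk) = 0.2729/(2π·0.196) = 0.2216 m·K/W
ΣR = 0.3673 m·K/W
ΔT = Q'·ΣR = 148 × 0.3673 = 54.36 K
Heat flows outward, so T_out = T_in − ΔT = 78.3 − 54.36 = 23.9 °C

T_out = 23.9 °C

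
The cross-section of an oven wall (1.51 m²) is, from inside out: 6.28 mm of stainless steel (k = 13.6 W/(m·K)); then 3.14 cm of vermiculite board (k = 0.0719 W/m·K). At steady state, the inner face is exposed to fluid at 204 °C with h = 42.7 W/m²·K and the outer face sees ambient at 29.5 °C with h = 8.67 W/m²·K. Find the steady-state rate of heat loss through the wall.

Q = 458 W

Resistance network (inner→outer):
  R_conv,in = 1/(hA) = 1/(42.7·1.51) = 0.01551 K/W
  R_stainless steel = L/(kA) = 0.00628/(13.6·1.51) = 3.058×10^-4 K/W
  R_vermiculite board = L/(kA) = 0.0314/(0.0719·1.51) = 0.2892 K/W
  R_conv,out = 1/(hA) = 1/(8.67·1.51) = 0.07638 K/W
ΣR = 0.01551 + 3.058×10^-4 + 0.2892 + 0.07638 = 0.3814 K/W
Q = ΔT/ΣR = (204 °C − 29.5 °C)/0.3814 = 458 W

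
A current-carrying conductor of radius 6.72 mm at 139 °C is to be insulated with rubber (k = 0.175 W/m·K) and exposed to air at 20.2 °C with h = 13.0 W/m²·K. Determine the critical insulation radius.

r_cr = 1.35 cm

For a cylinder, r_cr = k_ins/h = 0.175/13.0 = 0.0135 m = 1.35 cm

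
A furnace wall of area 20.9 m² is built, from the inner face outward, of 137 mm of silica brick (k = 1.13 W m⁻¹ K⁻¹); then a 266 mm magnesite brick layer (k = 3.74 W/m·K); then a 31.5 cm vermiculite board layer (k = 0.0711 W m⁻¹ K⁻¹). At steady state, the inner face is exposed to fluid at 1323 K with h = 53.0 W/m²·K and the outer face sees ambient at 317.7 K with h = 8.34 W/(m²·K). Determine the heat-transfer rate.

Resistance network (inner→outer):
  R_conv,in = 1/(hA) = 1/(53.0·20.9) = 9.028×10^-4 K/W
  R_silica brick = L/(kA) = 0.137/(1.13·20.9) = 0.005801 K/W
  R_magnesite brick = L/(kA) = 0.266/(3.74·20.9) = 0.003403 K/W
  R_vermiculite board = L/(kA) = 0.315/(0.0711·20.9) = 0.2120 K/W
  R_conv,out = 1/(hA) = 1/(8.34·20.9) = 0.005737 K/W
ΣR = 9.028×10^-4 + 0.005801 + 0.003403 + 0.2120 + 0.005737 = 0.2278 K/W
Q = ΔT/ΣR = (1323 K − 317.7 K)/0.2278 = 4410 W

Q = 4.41 kW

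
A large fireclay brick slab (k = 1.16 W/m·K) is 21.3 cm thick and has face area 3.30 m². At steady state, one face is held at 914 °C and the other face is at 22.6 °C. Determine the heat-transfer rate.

Q = kA·ΔT/L = 1.16 × 3.30 × |914 °C − 22.6 °C| / 0.213 = 16000 W

Q = 16000 W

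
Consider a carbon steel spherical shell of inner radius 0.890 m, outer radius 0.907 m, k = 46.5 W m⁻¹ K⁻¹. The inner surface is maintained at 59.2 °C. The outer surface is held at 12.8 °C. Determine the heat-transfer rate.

Q = 4πk·ΔT/(1/r₁ − 1/r₂) = 4π × 46.5 × 46.4 / (1/0.890 − 1/0.907) = 1.29×10^6 W

Q = 1290 kW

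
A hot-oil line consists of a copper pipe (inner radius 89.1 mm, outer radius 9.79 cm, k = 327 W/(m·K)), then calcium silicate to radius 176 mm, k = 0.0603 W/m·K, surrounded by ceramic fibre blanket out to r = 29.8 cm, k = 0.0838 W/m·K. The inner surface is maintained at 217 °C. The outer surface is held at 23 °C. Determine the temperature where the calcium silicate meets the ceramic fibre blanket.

T = 99.1 °C

Resistance network (inner→outer):
  R'_copper = ln(0.0979/0.0891)/(2πk) = 0.09419/(2π·327) = 4.584×10^-5 m·K/W
  R'_calcium silicate = ln(0.176/0.0979)/(2πk) = 0.5865/(2π·0.0603) = 1.548 m·K/W
  R'_ceramic fibre blanket = ln(0.298/0.176)/(2πk) = 0.5266/(2π·0.0838) = 1.000 m·K/W
ΣR = 4.584×10^-5 + 1.548 + 1.000 = 2.548 m·K/W
Q' = ΔT/ΣR = (217 °C − 23 °C)/2.548 = 76.14 W/m
From the inner boundary to the calcium silicate/ceramic fibre blanket interface, ΣR_partial = 1.548 m·K/W.
T_interface = T_in − Q'·ΣR_partial = 217 °C − (76.14)(1.548) = 99.1 °C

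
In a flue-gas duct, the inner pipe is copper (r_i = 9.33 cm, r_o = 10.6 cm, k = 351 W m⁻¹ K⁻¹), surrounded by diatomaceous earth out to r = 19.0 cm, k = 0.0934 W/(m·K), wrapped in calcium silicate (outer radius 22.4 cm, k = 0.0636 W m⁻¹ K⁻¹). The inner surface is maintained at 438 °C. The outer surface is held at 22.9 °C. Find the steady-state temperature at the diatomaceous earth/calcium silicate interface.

T = 144 °C

Resistance network (inner→outer):
  R'_copper = ln(0.106/0.0933)/(2πk) = 0.1276/(2π·351) = 5.787×10^-5 m·K/W
  R'_diatomaceous earth = ln(0.190/0.106)/(2πk) = 0.5836/(2π·0.0934) = 0.9944 m·K/W
  R'_calcium silicate = ln(0.224/0.190)/(2πk) = 0.1646/(2π·0.0636) = 0.4120 m·K/W
ΣR = 5.787×10^-5 + 0.9944 + 0.4120 = 1.406 m·K/W
Q' = ΔT/ΣR = (438 °C − 22.9 °C)/1.406 = 295.2 W/m
From the inner boundary to the diatomaceous earth/calcium silicate interface, ΣR_partial = 0.9945 m·K/W.
T_interface = T_in − Q'·ΣR_partial = 438 °C − (295.2)(0.9945) = 144 °C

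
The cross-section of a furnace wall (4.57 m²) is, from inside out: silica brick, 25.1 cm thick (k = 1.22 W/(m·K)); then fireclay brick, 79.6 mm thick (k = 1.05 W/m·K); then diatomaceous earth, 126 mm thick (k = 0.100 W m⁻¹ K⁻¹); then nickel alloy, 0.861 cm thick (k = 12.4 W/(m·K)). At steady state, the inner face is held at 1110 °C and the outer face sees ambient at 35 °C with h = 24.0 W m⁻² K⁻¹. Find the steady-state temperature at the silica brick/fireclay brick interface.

T = 970 °C

Resistance network (inner→outer):
  R_silica brick = L/(kA) = 0.251/(1.22·4.57) = 0.04502 K/W
  R_fireclay brick = L/(kA) = 0.0796/(1.05·4.57) = 0.01659 K/W
  R_diatomaceous earth = L/(kA) = 0.126/(0.100·4.57) = 0.2757 K/W
  R_nickel alloy = L/(kA) = 0.00861/(12.4·4.57) = 1.519×10^-4 K/W
  R_conv,out = 1/(hA) = 1/(24.0·4.57) = 0.009117 K/W
ΣR = 0.04502 + 0.01659 + 0.2757 + 1.519×10^-4 + 0.009117 = 0.3466 K/W
Q = ΔT/ΣR = (1110 °C − 35 °C)/0.3466 = 3102 W
From the inner boundary to the silica brick/fireclay brick interface, ΣR_partial = 0.04502 K/W.
T_interface = T_in − Q·ΣR_partial = 1110 °C − (3102)(0.04502) = 970 °C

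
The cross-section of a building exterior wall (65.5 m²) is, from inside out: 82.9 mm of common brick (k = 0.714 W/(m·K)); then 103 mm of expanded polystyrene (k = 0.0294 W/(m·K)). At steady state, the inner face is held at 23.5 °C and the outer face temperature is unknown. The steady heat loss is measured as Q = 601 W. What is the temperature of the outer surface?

T_out = -9.71 °C

Sum the resistances:
  R_common brick = L/(kA) = 0.0829/(0.714·65.5) = 0.001773 K/W
  R_expanded polystyrene = L/(kA) = 0.103/(0.0294·65.5) = 0.05349 K/W
ΣR = 0.05526 K/W
ΔT = Q·ΣR = 601 × 0.05526 = 33.21 K
Heat flows outward, so T_out = T_in − ΔT = 23.5 − 33.21 = -9.71 °C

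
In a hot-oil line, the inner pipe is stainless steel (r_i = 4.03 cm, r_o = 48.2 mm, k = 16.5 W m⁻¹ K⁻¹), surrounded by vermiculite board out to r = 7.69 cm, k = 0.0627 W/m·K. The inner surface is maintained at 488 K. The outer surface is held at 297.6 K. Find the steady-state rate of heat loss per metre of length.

Q' = 160 W/m

Treat each layer as a resistance in series:
  R'_stainless steel = ln(0.0482/0.0403)/(2πk) = 0.1790/(2π·16.5) = 0.001727 m·K/W
  R'_vermiculite board = ln(0.0769/0.0482)/(2πk) = 0.4671/(2π·0.0627) = 1.186 m·K/W
ΣR = 0.001727 + 1.186 = 1.188 m·K/W
Q' = ΔT/ΣR = (488 K − 297.6 K)/1.188 = 160 W/m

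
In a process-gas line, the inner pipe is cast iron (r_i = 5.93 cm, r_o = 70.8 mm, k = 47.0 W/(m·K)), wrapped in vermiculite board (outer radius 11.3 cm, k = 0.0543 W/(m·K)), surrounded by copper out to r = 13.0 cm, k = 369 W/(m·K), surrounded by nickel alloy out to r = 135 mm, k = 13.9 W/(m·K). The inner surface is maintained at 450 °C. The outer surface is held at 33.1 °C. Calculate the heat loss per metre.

Treat each layer as a resistance in series:
  R'_cast iron = ln(0.0708/0.0593)/(2πk) = 0.1772/(2π·47.0) = 6.002×10^-4 m·K/W
  R'_vermiculite board = ln(0.113/0.0708)/(2πk) = 0.4675/(2π·0.0543) = 1.370 m·K/W
  R'_copper = ln(0.130/0.113)/(2πk) = 0.1401/(2π·369) = 6.045×10^-5 m·K/W
  R'_nickel alloy = ln(0.135/0.130)/(2πk) = 0.03774/(2π·13.9) = 4.321×10^-4 m·K/W
ΣR = 6.002×10^-4 + 1.370 + 6.045×10^-5 + 4.321×10^-4 = 1.371 m·K/W
Q' = ΔT/ΣR = (450 °C − 33.1 °C)/1.371 = 304 W/m

Q' = 304 W/m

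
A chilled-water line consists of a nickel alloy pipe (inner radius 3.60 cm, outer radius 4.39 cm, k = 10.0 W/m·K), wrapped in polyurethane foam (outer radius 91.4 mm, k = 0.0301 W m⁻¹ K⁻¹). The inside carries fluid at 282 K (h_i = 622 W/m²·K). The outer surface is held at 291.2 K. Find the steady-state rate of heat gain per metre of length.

Treat each layer as a resistance in series:
  R'_conv,in = 1/(2πr h) = 1/(2π·0.0360·622) = 0.007108 m·K/W
  R'_nickel alloy = ln(0.0439/0.0360)/(2πk) = 0.1984/(2π·10.0) = 0.003158 m·K/W
  R'_polyurethane foam = ln(0.0914/0.0439)/(2πk) = 0.7333/(2π·0.0301) = 3.878 m·K/W
ΣR = 0.007108 + 0.003158 + 3.878 = 3.888 m·K/W
Q' = ΔT/ΣR = (282 K − 291.2 K)/3.888 = -2.37 W/m
(Negative Q' ⇒ heat flows inward; heat gain = 2.37 W/m.)

Q' = 2.37 W/m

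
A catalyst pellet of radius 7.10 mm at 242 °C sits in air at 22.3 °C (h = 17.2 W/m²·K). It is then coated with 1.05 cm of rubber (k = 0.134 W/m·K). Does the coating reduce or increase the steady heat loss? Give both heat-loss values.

increases: 2.39 → 3.39 W

Critical radius for a sphere: r_cr = 2k/h = 0.0156 m = 1.56 cm.
Outer radius after coating: r₂ = 0.00710 + 0.0105 = 0.01760 m.
r₁ < r_cr < r₂: heat loss rises to a maximum at r_cr then falls. Whether the coating helps depends on whether Q(r₂) has dropped back below Q(r₁).
Bare: R = 1/(4πr₁²h) = 91.78 K/W; Q = 219.7/91.78 = 2.39 W.
Coated: R = R_cond + R_conv = 64.84 K/W; Q = 219.7/64.84 = 3.39 W.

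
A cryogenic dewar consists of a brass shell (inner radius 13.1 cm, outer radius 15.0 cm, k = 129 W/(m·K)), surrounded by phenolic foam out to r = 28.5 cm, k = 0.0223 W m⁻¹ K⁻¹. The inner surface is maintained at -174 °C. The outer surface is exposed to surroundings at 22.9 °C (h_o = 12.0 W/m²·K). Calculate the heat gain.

Series thermal resistances, inner to outer:
  R_brass = (1/0.131 − 1/0.150)/(4πk) = 0.9669/(4π·129) = 5.965×10^-4 K/W
  R_phenolic foam = (1/0.150 − 1/0.285)/(4πk) = 3.158/(4π·0.0223) = 11.27 K/W
  R_conv,out = 1/(4πr²h) = 1/(4π·0.285²·12.0) = 0.08164 K/W
ΣR = 5.965×10^-4 + 11.27 + 0.08164 = 11.35 K/W
Q = ΔT/ΣR = (-174 °C − 22.9 °C)/11.35 = -17.3 W
(Negative Q ⇒ heat flows inward; heat gain = 17.3 W.)

Q = 17.3 W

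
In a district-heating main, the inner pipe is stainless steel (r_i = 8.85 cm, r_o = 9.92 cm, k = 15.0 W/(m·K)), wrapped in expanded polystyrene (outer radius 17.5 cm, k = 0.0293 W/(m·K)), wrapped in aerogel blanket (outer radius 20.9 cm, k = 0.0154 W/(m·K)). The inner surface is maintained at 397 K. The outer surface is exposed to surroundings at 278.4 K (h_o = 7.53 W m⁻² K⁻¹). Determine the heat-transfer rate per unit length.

Treat each layer as a resistance in series:
  R'_stainless steel = ln(0.0992/0.0885)/(2πk) = 0.1141/(2π·15.0) = 0.001211 m·K/W
  R'_expanded polystyrene = ln(0.175/0.0992)/(2πk) = 0.5676/(2π·0.0293) = 3.083 m·K/W
  R'_aerogel blanket = ln(0.209/0.175)/(2πk) = 0.1775/(2π·0.0154) = 1.835 m·K/W
  R'_conv,out = 1/(2πr h) = 1/(2π·0.209·7.53) = 0.1011 m·K/W
ΣR = 0.001211 + 3.083 + 1.835 + 0.1011 = 5.020 m·K/W
Q' = ΔT/ΣR = (397 K − 278.4 K)/5.020 = 23.6 W/m

Q' = 23.6 W/m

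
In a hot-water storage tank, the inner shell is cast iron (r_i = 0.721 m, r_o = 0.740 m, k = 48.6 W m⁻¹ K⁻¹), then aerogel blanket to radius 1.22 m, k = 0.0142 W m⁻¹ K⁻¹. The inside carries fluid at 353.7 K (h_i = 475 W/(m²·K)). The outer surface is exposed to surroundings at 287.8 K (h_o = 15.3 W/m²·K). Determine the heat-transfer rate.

Treat each layer as a resistance in series:
  R_conv,in = 1/(4πr²h) = 1/(4π·0.721²·475) = 3.223×10^-4 K/W
  R_cast iron = (1/0.721 − 1/0.740)/(4πk) = 0.03561/(4π·48.6) = 5.831×10^-5 K/W
  R_aerogel blanket = (1/0.740 − 1/1.22)/(4πk) = 0.5317/(4π·0.0142) = 2.980 K/W
  R_conv,out = 1/(4πr²h) = 1/(4π·1.22²·15.3) = 0.003494 K/W
ΣR = 3.223×10^-4 + 5.831×10^-5 + 2.980 + 0.003494 = 2.984 K/W
Q = ΔT/ΣR = (353.7 K − 287.8 K)/2.984 = 22.1 W

Q = 22.1 W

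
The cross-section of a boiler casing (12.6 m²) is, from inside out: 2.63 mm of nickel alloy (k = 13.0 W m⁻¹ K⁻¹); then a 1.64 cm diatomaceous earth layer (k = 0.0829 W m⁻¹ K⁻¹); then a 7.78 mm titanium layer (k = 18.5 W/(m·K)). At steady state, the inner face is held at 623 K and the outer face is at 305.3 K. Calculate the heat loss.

Q = 20.2 kW

Resistance network (inner→outer):
  R_nickel alloy = L/(kA) = 0.00263/(13.0·12.6) = 1.606×10^-5 K/W
  R_diatomaceous earth = L/(kA) = 0.0164/(0.0829·12.6) = 0.01570 K/W
  R_titanium = L/(kA) = 0.00778/(18.5·12.6) = 3.338×10^-5 K/W
ΣR = 1.606×10^-5 + 0.01570 + 3.338×10^-5 = 0.01575 K/W
Q = ΔT/ΣR = (623 K − 305.3 K)/0.01575 = 20200 W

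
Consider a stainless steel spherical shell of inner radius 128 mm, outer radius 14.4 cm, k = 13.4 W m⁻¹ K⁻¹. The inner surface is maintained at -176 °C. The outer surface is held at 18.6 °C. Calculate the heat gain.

Q = 4πk·ΔT/(1/r₁ − 1/r₂) = 4π × 13.4 × 194.6 / (1/0.128 − 1/0.144) = 37700 W

Q = 37.7 kW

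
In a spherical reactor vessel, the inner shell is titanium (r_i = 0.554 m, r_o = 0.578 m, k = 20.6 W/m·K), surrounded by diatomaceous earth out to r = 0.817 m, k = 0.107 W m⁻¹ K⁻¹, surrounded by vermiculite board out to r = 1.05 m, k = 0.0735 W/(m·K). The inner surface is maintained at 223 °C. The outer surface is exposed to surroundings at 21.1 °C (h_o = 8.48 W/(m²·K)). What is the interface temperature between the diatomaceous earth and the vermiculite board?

Series thermal resistances, inner to outer:
  R_titanium = (1/0.554 − 1/0.578)/(4πk) = 0.07495/(4π·20.6) = 2.895×10^-4 K/W
  R_diatomaceous earth = (1/0.578 − 1/0.817)/(4πk) = 0.5061/(4π·0.107) = 0.3764 K/W
  R_vermiculite board = (1/0.817 − 1/1.05)/(4πk) = 0.2716/(4π·0.0735) = 0.2941 K/W
  R_conv,out = 1/(4πr²h) = 1/(4π·1.05²·8.48) = 0.008512 K/W
ΣR = 2.895×10^-4 + 0.3764 + 0.2941 + 0.008512 = 0.6793 K/W
Q = ΔT/ΣR = (223 °C − 21.1 °C)/0.6793 = 297.2 W
From the inner boundary to the diatomaceous earth/vermiculite board interface, ΣR_partial = 0.3767 K/W.
T_interface = T_in − Q·ΣR_partial = 223 °C − (297.2)(0.3767) = 111 °C

T = 111 °C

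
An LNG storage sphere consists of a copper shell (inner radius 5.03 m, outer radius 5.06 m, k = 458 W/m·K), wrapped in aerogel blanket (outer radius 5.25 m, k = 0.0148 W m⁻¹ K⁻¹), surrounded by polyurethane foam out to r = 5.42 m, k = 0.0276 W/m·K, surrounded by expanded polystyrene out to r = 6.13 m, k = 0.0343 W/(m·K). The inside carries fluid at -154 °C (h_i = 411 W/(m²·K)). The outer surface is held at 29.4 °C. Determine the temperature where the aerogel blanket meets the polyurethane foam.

T = -87.0 °C

Treat each layer as a resistance in series:
  R_conv,in = 1/(4πr²h) = 1/(4π·5.03²·411) = 7.653×10^-6 K/W
  R_copper = (1/5.03 − 1/5.06)/(4πk) = 0.001179/(4π·458) = 2.048×10^-7 K/W
  R_aerogel blanket = (1/5.06 − 1/5.25)/(4πk) = 0.007152/(4π·0.0148) = 0.03846 K/W
  R_polyurethane foam = (1/5.25 − 1/5.42)/(4πk) = 0.005974/(4π·0.0276) = 0.01723 K/W
  R_expanded polystyrene = (1/5.42 − 1/6.13)/(4πk) = 0.02137/(4π·0.0343) = 0.04958 K/W
ΣR = 7.653×10^-6 + 2.048×10^-7 + 0.03846 + 0.01723 + 0.04958 = 0.1053 K/W
Q = ΔT/ΣR = (-154 °C − 29.4 °C)/0.1053 = -1742 W
From the inner boundary to the aerogel blanket/polyurethane foam interface, ΣR_partial = 0.03847 K/W.
T_interface = T_in − Q·ΣR_partial = -154 °C − (-1742)(0.03847) = -87.0 °C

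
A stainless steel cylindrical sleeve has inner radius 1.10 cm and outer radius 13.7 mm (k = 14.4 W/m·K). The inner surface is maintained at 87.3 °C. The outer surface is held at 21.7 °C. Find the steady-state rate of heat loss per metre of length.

Q' = 2πk·ΔT/ln(r₂/r₁) = 2π × 14.4 × 65.6 / ln(0.0137/0.0110) = 27000 W/m

Q' = 27.0 kW/m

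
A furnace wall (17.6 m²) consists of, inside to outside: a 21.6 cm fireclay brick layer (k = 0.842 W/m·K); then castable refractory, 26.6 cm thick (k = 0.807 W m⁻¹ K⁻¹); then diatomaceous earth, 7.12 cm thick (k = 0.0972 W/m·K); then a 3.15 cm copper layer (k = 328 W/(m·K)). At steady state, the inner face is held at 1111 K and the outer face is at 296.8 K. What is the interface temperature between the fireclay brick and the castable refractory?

Treat each layer as a resistance in series:
  R_fireclay brick = L/(kA) = 0.216/(0.842·17.6) = 0.01458 K/W
  R_castable refractory = L/(kA) = 0.266/(0.807·17.6) = 0.01873 K/W
  R_diatomaceous earth = L/(kA) = 0.0712/(0.0972·17.6) = 0.04162 K/W
  R_copper = L/(kA) = 0.0315/(328·17.6) = 5.457×10^-6 K/W
ΣR = 0.01458 + 0.01873 + 0.04162 + 5.457×10^-6 = 0.07494 K/W
Q = ΔT/ΣR = (1111 K − 296.8 K)/0.07494 = 10860 W
From the inner boundary to the fireclay brick/castable refractory interface, ΣR_partial = 0.01458 K/W.
T_interface = T_in − Q·ΣR_partial = 1111 K − (10860)(0.01458) = 953 K

T = 953 K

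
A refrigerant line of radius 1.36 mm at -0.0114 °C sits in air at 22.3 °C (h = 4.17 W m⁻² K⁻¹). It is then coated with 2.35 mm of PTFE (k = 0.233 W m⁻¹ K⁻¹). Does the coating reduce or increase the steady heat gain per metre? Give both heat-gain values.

Critical radius for a cylinder: r_cr = k/h = 0.0559 m = 5.59 cm.
Outer radius after coating: r₂ = 0.00136 + 0.00235 = 0.00371 m.
Since r₁ < r_cr and r₂ ≤ r_cr, the coating moves toward the maximum at r_cr — heat gain rises.
Bare: R = 1/(2πr₁h) = 28.06 m·K/W; Q = 22.3114/28.06 = 0.795 W/m.
Coated: R = R_cond + R_conv = 10.97 m·K/W; Q = 22.3114/10.97 = 2.03 W/m.

increases: 0.795 → 2.03 W/m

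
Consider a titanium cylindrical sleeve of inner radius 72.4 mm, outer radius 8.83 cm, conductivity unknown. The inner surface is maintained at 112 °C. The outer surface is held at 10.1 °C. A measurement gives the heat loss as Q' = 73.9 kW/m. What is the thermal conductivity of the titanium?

k = 22.9 W/m·K

ΣR = ΔT/Q' = |112 − 10.1|/73900 = 0.001379 m·K/W
ln(r₂/r₁)/(2πk) = 0.001379 ⇒ k = 0.1985/(2π·0.001379) = 22.9 W/m·K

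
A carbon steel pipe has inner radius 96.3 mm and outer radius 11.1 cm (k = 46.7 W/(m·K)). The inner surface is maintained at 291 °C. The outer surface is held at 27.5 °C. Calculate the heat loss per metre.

Q' = 5.44×10^5 W/m

Q' = 2πk·ΔT/ln(r₂/r₁) = 2π × 46.7 × 263.5 / ln(0.111/0.0963) = 5.44×10^5 W/m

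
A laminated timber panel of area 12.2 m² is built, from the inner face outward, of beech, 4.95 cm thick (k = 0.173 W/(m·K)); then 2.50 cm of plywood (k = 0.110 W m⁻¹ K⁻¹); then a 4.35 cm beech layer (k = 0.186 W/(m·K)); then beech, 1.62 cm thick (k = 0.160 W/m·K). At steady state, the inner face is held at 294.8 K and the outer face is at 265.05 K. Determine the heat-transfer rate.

Q = 428 W

Treat each layer as a resistance in series:
  R_beech = L/(kA) = 0.0495/(0.173·12.2) = 0.02345 K/W
  R_plywood = L/(kA) = 0.0250/(0.110·12.2) = 0.01863 K/W
  R_beech = L/(kA) = 0.0435/(0.186·12.2) = 0.01917 K/W
  R_beech = L/(kA) = 0.0162/(0.160·12.2) = 0.008299 K/W
ΣR = 0.02345 + 0.01863 + 0.01917 + 0.008299 = 0.06955 K/W
Q = ΔT/ΣR = (294.8 K − 265.05 K)/0.06955 = 428 W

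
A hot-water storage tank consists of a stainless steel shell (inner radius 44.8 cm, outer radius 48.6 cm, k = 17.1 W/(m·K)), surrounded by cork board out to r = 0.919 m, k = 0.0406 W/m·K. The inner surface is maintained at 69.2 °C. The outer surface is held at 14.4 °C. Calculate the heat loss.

Q = 28.8 W

Series thermal resistances, inner to outer:
  R_stainless steel = (1/0.448 − 1/0.486)/(4πk) = 0.1745/(4π·17.1) = 8.122×10^-4 K/W
  R_cork board = (1/0.486 − 1/0.919)/(4πk) = 0.9695/(4π·0.0406) = 1.900 K/W
ΣR = 8.122×10^-4 + 1.900 = 1.901 K/W
Q = ΔT/ΣR = (69.2 °C − 14.4 °C)/1.901 = 28.8 W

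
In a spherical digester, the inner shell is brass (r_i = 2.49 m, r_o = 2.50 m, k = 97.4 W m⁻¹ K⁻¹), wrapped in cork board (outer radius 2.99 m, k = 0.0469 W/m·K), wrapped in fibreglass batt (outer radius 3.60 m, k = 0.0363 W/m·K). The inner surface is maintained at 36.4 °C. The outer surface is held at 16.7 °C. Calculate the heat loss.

Q = 83.7 W

Series thermal resistances, inner to outer:
  R_brass = (1/2.49 − 1/2.50)/(4πk) = 0.001606/(4π·97.4) = 1.312×10^-6 K/W
  R_cork board = (1/2.50 − 1/2.99)/(4πk) = 0.06555/(4π·0.0469) = 0.1112 K/W
  R_fibreglass batt = (1/2.99 − 1/3.60)/(4πk) = 0.05667/(4π·0.0363) = 0.1242 K/W
ΣR = 1.312×10^-6 + 0.1112 + 0.1242 = 0.2354 K/W
Q = ΔT/ΣR = (36.4 °C − 16.7 °C)/0.2354 = 83.7 W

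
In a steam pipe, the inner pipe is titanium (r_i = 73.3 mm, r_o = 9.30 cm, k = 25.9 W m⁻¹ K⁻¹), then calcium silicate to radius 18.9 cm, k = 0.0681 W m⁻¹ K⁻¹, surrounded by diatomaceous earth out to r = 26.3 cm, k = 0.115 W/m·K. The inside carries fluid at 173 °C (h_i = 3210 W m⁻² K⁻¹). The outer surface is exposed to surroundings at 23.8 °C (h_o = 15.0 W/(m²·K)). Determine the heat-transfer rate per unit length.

Resistance network (inner→outer):
  R'_conv,in = 1/(2πr h) = 1/(2π·0.0733·3210) = 6.764×10^-4 m·K/W
  R'_titanium = ln(0.0930/0.0733)/(2πk) = 0.2380/(2π·25.9) = 0.001463 m·K/W
  R'_calcium silicate = ln(0.189/0.0930)/(2πk) = 0.7091/(2π·0.0681) = 1.657 m·K/W
  R'_diatomaceous earth = ln(0.263/0.189)/(2πk) = 0.3304/(2π·0.115) = 0.4573 m·K/W
  R'_conv,out = 1/(2πr h) = 1/(2π·0.263·15.0) = 0.04034 m·K/W
ΣR = 6.764×10^-4 + 0.001463 + 1.657 + 0.4573 + 0.04034 = 2.157 m·K/W
Q' = ΔT/ΣR = (173 °C − 23.8 °C)/2.157 = 69.2 W/m

Q' = 69.2 W/m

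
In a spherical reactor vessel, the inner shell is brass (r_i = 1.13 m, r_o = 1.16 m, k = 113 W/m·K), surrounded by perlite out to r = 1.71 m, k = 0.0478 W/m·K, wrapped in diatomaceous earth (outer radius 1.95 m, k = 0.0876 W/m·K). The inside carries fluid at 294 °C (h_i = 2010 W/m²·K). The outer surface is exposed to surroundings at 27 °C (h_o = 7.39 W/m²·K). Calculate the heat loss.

Treat each layer as a resistance in series:
  R_conv,in = 1/(4πr²h) = 1/(4π·1.13²·2010) = 3.101×10^-5 K/W
  R_brass = (1/1.13 − 1/1.16)/(4πk) = 0.02289/(4π·113) = 1.612×10^-5 K/W
  R_perlite = (1/1.16 − 1/1.71)/(4πk) = 0.2773/(4π·0.0478) = 0.4616 K/W
  R_diatomaceous earth = (1/1.71 − 1/1.95)/(4πk) = 0.07197/(4π·0.0876) = 0.06538 K/W
  R_conv,out = 1/(4πr²h) = 1/(4π·1.95²·7.39) = 0.002832 K/W
ΣR = 3.101×10^-5 + 1.612×10^-5 + 0.4616 + 0.06538 + 0.002832 = 0.5299 K/W
Q = ΔT/ΣR = (294 °C − 27 °C)/0.5299 = 504 W

Q = 504 W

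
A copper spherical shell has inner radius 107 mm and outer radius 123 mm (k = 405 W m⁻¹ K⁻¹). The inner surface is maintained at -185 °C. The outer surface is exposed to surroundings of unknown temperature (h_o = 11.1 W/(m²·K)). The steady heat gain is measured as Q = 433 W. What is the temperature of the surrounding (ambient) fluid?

T_out = 20.3 °C

Sum the resistances:
  R_copper = (1/0.107 − 1/0.123)/(4πk) = 1.216/(4π·405) = 2.389×10^-4 K/W
  R_conv,out = 1/(4πr²h) = 1/(4π·0.123²·11.1) = 0.4739 K/W
ΣR = 0.4741 K/W
ΔT = Q·ΣR = 433 × 0.4741 = 205.3 K
Heat flows inward, so T_out = T_in + ΔT = -185 + 205.3 = 20.3 °C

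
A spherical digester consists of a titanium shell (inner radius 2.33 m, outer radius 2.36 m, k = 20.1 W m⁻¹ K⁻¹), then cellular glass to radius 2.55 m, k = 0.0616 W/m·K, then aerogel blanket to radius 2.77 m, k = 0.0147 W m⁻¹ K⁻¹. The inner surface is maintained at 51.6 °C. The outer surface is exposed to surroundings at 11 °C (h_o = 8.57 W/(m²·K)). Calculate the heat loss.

Resistance network (inner→outer):
  R_titanium = (1/2.33 − 1/2.36)/(4πk) = 0.005456/(4π·20.1) = 2.160×10^-5 K/W
  R_cellular glass = (1/2.36 − 1/2.55)/(4πk) = 0.03157/(4π·0.0616) = 0.04079 K/W
  R_aerogel blanket = (1/2.55 − 1/2.77)/(4πk) = 0.03115/(4π·0.0147) = 0.1686 K/W
  R_conv,out = 1/(4πr²h) = 1/(4π·2.77²·8.57) = 0.001210 K/W
ΣR = 2.160×10^-5 + 0.04079 + 0.1686 + 0.001210 = 0.2106 K/W
Q = ΔT/ΣR = (51.6 °C − 11 °C)/0.2106 = 193 W

Q = 193 W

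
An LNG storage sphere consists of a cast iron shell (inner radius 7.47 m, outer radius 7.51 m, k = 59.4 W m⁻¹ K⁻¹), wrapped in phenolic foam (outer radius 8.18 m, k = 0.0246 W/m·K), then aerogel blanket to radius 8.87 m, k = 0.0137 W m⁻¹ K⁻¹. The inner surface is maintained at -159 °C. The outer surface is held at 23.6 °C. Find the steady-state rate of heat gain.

Q = 2.02 kW

Treat each layer as a resistance in series:
  R_cast iron = (1/7.47 − 1/7.51)/(4πk) = 7.130×10^-4/(4π·59.4) = 9.552×10^-7 K/W
  R_phenolic foam = (1/7.51 − 1/8.18)/(4πk) = 0.01091/(4π·0.0246) = 0.03528 K/W
  R_aerogel blanket = (1/8.18 − 1/8.87)/(4πk) = 0.009510/(4π·0.0137) = 0.05524 K/W
ΣR = 9.552×10^-7 + 0.03528 + 0.05524 = 0.09052 K/W
Q = ΔT/ΣR = (-159 °C − 23.6 °C)/0.09052 = -2020 W
(Negative Q ⇒ heat flows inward; heat gain = 2020 W.)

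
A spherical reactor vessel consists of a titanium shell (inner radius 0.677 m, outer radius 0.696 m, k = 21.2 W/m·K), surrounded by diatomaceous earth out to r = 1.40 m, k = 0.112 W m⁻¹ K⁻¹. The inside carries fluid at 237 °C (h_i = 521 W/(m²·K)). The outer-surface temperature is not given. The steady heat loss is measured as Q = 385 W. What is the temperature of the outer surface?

T_out = 39.2 °C

Sum the resistances:
  R_conv,in = 1/(4πr²h) = 1/(4π·0.677²·521) = 3.333×10^-4 K/W
  R_titanium = (1/0.677 − 1/0.696)/(4πk) = 0.04032/(4π·21.2) = 1.514×10^-4 K/W
  R_diatomaceous earth = (1/0.696 − 1/1.40)/(4πk) = 0.7225/(4π·0.112) = 0.5133 K/W
ΣR = 0.5138 K/W
ΔT = Q·ΣR = 385 × 0.5138 = 197.8 K
Heat flows outward, so T_out = T_in − ΔT = 237 − 197.8 = 39.2 °C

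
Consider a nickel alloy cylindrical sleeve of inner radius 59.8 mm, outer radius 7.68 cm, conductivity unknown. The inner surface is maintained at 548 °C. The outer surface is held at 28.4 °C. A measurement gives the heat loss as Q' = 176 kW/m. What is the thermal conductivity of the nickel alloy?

ΣR = ΔT/Q' = |548 − 28.4|/1.76×10^5 = 0.002952 m·K/W
ln(r₂/r₁)/(2πk) = 0.002952 ⇒ k = 0.2502/(2π·0.002952) = 13.5 W/m·K

k = 13.5 W/m·K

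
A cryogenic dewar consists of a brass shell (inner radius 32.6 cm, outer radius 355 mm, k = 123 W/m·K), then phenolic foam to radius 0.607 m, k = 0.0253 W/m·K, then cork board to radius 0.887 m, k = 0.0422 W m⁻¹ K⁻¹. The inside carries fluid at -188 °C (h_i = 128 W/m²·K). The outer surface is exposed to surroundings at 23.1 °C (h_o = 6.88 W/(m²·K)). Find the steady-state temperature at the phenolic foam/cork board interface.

T = -21.8 °C

Resistance network (inner→outer):
  R_conv,in = 1/(4πr²h) = 1/(4π·0.326²·128) = 0.005850 K/W
  R_brass = (1/0.326 − 1/0.355)/(4πk) = 0.2506/(4π·123) = 1.621×10^-4 K/W
  R_phenolic foam = (1/0.355 − 1/0.607)/(4πk) = 1.169/(4π·0.0253) = 3.678 K/W
  R_cork board = (1/0.607 − 1/0.887)/(4πk) = 0.5201/(4π·0.0422) = 0.9807 K/W
  R_conv,out = 1/(4πr²h) = 1/(4π·0.887²·6.88) = 0.01470 K/W
ΣR = 0.005850 + 1.621×10^-4 + 3.678 + 0.9807 + 0.01470 = 4.679 K/W
Q = ΔT/ΣR = (-188 °C − 23.1 °C)/4.679 = -45.12 W
From the inner boundary to the phenolic foam/cork board interface, ΣR_partial = 3.684 K/W.
T_interface = T_in − Q·ΣR_partial = -188 °C − (-45.12)(3.684) = -21.8 °C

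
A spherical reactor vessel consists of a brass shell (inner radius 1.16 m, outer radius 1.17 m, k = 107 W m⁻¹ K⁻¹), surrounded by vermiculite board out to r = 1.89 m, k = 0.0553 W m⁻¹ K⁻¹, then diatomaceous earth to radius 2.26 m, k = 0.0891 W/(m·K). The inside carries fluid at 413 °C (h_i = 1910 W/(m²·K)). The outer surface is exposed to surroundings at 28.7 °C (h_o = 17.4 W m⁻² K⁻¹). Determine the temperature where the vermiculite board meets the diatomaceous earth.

Treat each layer as a resistance in series:
  R_conv,in = 1/(4πr²h) = 1/(4π·1.16²·1910) = 3.096×10^-5 K/W
  R_brass = (1/1.16 − 1/1.17)/(4πk) = 0.007368/(4π·107) = 5.480×10^-6 K/W
  R_vermiculite board = (1/1.17 − 1/1.89)/(4πk) = 0.3256/(4π·0.0553) = 0.4685 K/W
  R_diatomaceous earth = (1/1.89 − 1/2.26)/(4πk) = 0.08662/(4π·0.0891) = 0.07736 K/W
  R_conv,out = 1/(4πr²h) = 1/(4π·2.26²·17.4) = 8.954×10^-4 K/W
ΣR = 3.096×10^-5 + 5.480×10^-6 + 0.4685 + 0.07736 + 8.954×10^-4 = 0.5468 K/W
Q = ΔT/ΣR = (413 °C − 28.7 °C)/0.5468 = 702.8 W
From the inner boundary to the vermiculite board/diatomaceous earth interface, ΣR_partial = 0.4685 K/W.
T_interface = T_in − Q·ΣR_partial = 413 °C − (702.8)(0.4685) = 83.7 °C

T = 83.7 °C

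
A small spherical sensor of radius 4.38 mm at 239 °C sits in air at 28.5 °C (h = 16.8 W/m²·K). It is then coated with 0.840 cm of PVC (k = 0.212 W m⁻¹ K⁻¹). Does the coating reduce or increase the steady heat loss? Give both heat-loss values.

increases: 0.853 → 2.47 W

Critical radius for a sphere: r_cr = 2k/h = 0.0252 m = 2.52 cm.
Outer radius after coating: r₂ = 0.00438 + 0.00840 = 0.01278 m.
Since r₁ < r_cr and r₂ ≤ r_cr, the coating moves toward the maximum at r_cr — heat loss rises.
Bare: R = 1/(4πr₁²h) = 246.9 K/W; Q = 210.5/246.9 = 0.853 W.
Coated: R = R_cond + R_conv = 85.33 K/W; Q = 210.5/85.33 = 2.47 W.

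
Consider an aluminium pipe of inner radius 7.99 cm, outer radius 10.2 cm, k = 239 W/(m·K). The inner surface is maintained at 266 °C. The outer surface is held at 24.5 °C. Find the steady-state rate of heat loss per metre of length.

Q' = 1.49×10^6 W/m

Q' = 2πk·ΔT/ln(r₂/r₁) = 2π × 239 × 241.5 / ln(0.102/0.0799) = 1.49×10^6 W/m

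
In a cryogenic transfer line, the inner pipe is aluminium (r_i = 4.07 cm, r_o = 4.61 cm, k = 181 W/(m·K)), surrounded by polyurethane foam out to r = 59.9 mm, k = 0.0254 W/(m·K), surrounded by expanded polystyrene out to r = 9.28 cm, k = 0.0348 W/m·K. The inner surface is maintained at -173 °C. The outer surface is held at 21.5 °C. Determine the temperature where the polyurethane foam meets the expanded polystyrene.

T = -85.4 °C

Resistance network (inner→outer):
  R'_aluminium = ln(0.0461/0.0407)/(2πk) = 0.1246/(2π·181) = 1.095×10^-4 m·K/W
  R'_polyurethane foam = ln(0.0599/0.0461)/(2πk) = 0.2619/(2π·0.0254) = 1.641 m·K/W
  R'_expanded polystyrene = ln(0.0928/0.0599)/(2πk) = 0.4378/(2π·0.0348) = 2.002 m·K/W
ΣR = 1.095×10^-4 + 1.641 + 2.002 = 3.643 m·K/W
Q' = ΔT/ΣR = (-173 °C − 21.5 °C)/3.643 = -53.39 W/m
From the inner boundary to the polyurethane foam/expanded polystyrene interface, ΣR_partial = 1.641 m·K/W.
T_interface = T_in − Q'·ΣR_partial = -173 °C − (-53.39)(1.641) = -85.4 °C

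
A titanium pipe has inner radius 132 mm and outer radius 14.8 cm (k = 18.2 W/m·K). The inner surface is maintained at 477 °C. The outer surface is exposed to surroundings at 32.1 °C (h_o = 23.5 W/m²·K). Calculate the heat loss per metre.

Q' = 9.51 kW/m

Resistance network (inner→outer):
  R'_titanium = ln(0.148/0.132)/(2πk) = 0.1144/(2π·18.2) = 0.001000 m·K/W
  R'_conv,out = 1/(2πr h) = 1/(2π·0.148·23.5) = 0.04576 m·K/W
ΣR = 0.001000 + 0.04576 = 0.04676 m·K/W
Q' = ΔT/ΣR = (477 °C − 32.1 °C)/0.04676 = 9510 W/m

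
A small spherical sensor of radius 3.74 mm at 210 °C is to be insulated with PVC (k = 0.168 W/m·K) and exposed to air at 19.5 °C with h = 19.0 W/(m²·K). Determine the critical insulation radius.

r_cr = 1.77 cm

For a sphere, r_cr = 2k_ins/h = 2·0.168/19.0 = 0.0177 m = 1.77 cm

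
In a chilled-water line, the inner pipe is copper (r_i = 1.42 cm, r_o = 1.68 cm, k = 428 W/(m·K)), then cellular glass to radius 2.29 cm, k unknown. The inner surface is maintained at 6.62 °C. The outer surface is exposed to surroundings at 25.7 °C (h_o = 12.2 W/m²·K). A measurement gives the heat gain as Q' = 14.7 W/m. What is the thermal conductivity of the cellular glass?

k = 0.0677 W/m·K

ΣR = ΔT/Q' = |6.62 − 25.7|/14.7 = 1.298 m·K/W
Known resistances:
  R'_copper = ln(0.0168/0.0142)/(2πk) = 0.1681/(2π·428) = 6.252×10^-5 m·K/W
  R'_conv,out = 1/(2πr h) = 1/(2π·0.0229·12.2) = 0.5697 m·K/W
R_cellular glass = ΣR − ΣR_known = 1.298 − 0.5698 = 0.7282 m·K/W
ln(r₂/r₁)/(2πk) = 0.7282 ⇒ k = 0.3098/(2π·0.7282) = 0.0677 W/m·K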